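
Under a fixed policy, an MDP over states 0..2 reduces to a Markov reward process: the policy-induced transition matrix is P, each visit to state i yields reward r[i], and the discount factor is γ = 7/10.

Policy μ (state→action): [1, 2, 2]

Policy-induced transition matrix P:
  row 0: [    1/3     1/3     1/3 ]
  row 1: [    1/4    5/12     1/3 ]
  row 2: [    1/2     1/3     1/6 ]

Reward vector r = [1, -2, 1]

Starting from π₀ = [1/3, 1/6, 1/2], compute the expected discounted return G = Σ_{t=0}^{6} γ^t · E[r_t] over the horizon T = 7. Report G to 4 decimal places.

G = 0.3494

t=0: π = [0.3333, 0.1667, 0.5000], E[r] = 0.5000, γ^t·E[r] = 0.500000, running G = 0.500000
t=1: π = [0.4028, 0.3472, 0.2500], E[r] = -0.0417, γ^t·E[r] = -0.029167, running G = 0.470833
t=2: π = [0.3461, 0.3623, 0.2917], E[r] = -0.0868, γ^t·E[r] = -0.042535, running G = 0.428299
t=3: π = [0.3518, 0.3635, 0.2847], E[r] = -0.0906, γ^t·E[r] = -0.031065, running G = 0.397234
t=4: π = [0.3505, 0.3636, 0.2859], E[r] = -0.0909, γ^t·E[r] = -0.021820, running G = 0.375414
t=5: π = [0.3507, 0.3636, 0.2857], E[r] = -0.0909, γ^t·E[r] = -0.015279, running G = 0.360135
t=6: π = [0.3506, 0.3636, 0.2857], E[r] = -0.0909, γ^t·E[r] = -0.010695, running G = 0.349440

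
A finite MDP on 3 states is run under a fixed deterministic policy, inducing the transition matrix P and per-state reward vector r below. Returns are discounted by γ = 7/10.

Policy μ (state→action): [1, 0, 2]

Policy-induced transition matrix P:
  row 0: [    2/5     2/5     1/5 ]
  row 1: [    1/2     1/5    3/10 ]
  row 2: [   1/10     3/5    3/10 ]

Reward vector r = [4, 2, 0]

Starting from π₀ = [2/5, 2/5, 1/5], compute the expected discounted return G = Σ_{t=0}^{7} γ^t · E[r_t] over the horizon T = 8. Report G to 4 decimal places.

G = 7.1245

t=0: π = [0.4000, 0.4000, 0.2000], E[r] = 2.4000, γ^t·E[r] = 2.400000, running G = 2.400000
t=1: π = [0.3800, 0.3600, 0.2600], E[r] = 2.2400, γ^t·E[r] = 1.568000, running G = 3.968000
t=2: π = [0.3580, 0.3800, 0.2620], E[r] = 2.1920, γ^t·E[r] = 1.074080, running G = 5.042080
t=3: π = [0.3594, 0.3764, 0.2642], E[r] = 2.1904, γ^t·E[r] = 0.751307, running G = 5.793387
t=4: π = [0.3584, 0.3776, 0.2641], E[r] = 2.1886, γ^t·E[r] = 0.525492, running G = 6.318880
t=5: π = [0.3585, 0.3773, 0.2642], E[r] = 2.1888, γ^t·E[r] = 0.367864, running G = 6.686743
t=6: π = [0.3585, 0.3774, 0.2641], E[r] = 2.1887, γ^t·E[r] = 0.257495, running G = 6.944238
t=7: π = [0.3585, 0.3774, 0.2642], E[r] = 2.1887, γ^t·E[r] = 0.180247, running G = 7.124486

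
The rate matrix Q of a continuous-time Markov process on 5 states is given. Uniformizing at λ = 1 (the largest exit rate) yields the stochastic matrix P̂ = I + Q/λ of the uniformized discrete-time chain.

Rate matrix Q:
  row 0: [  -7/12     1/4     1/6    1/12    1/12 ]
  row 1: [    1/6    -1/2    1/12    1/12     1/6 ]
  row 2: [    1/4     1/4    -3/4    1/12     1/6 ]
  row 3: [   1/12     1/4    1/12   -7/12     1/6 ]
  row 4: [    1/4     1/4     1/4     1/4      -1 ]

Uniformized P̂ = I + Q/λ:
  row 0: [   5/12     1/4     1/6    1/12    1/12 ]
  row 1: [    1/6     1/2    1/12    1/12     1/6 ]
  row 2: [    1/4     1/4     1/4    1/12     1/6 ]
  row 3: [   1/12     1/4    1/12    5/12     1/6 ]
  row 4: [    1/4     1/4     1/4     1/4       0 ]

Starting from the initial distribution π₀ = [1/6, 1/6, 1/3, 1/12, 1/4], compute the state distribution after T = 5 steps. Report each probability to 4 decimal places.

t=0: π = [0.1667, 0.1667, 0.3333, 0.0833, 0.2500]
t=1: π = [0.2500, 0.2917, 0.1944, 0.1528, 0.1111]
t=2: π = [0.2419, 0.3229, 0.1551, 0.1528, 0.1273]
t=3: π = [0.2379, 0.3307, 0.1506, 0.1555, 0.1253]
t=4: π = [0.2362, 0.3327, 0.1491, 0.1560, 0.1260]
t=5: π = [0.2356, 0.3332, 0.1489, 0.1563, 0.1260]

π = [0.2356, 0.3332, 0.1489, 0.1563, 0.1260]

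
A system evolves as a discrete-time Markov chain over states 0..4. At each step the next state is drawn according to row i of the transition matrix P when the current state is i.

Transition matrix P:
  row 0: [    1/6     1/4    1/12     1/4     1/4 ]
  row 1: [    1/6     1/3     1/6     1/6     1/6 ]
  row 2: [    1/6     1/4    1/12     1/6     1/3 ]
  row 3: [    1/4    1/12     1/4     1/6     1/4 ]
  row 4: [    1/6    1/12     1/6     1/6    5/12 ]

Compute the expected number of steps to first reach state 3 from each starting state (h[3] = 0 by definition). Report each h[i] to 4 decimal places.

First-step conditioning: h[3] = 0; for i ≠ 3, h[i] = 1 + Σ_k P[i][k]·h[k].
  h[0] = 1 + 1/6·h[0] + 1/4·h[1] + 1/12·h[2] + 1/4·h[4]
  h[1] = 1 + 1/6·h[0] + 1/3·h[1] + 1/6·h[2] + 1/6·h[4]
  h[2] = 1 + 1/6·h[0] + 1/4·h[1] + 1/12·h[2] + 1/3·h[4]
  h[4] = 1 + 1/6·h[0] + 1/12·h[1] + 1/6·h[2] + 5/12·h[4]
Solving the 4×4 linear system over states ≠ 3 gives exactly h = [66/13, 72/13, 72/13, 0, 72/13] (h[3] = 0 is the target).

h = [5.0769, 5.5385, 5.5385, 0.0000, 5.5385]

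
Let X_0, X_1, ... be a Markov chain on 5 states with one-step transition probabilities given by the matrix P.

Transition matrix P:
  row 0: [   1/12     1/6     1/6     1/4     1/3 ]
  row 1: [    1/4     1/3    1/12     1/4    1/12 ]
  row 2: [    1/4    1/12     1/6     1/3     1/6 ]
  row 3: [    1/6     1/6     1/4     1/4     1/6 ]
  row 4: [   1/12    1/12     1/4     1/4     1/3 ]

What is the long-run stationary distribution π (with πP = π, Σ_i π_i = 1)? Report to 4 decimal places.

π = [0.1643, 0.1589, 0.1937, 0.2661, 0.2170]

Balance equations π_j = Σ_i π_i·P[i][j]:
  π_0 = 1/12·π_0 + 1/4·π_1 + 1/4·π_2 + 1/6·π_3 + 1/12·π_4
  π_1 = 1/6·π_0 + 1/3·π_1 + 1/12·π_2 + 1/6·π_3 + 1/12·π_4
  π_2 = 1/6·π_0 + 1/12·π_1 + 1/6·π_2 + 1/4·π_3 + 1/4·π_4
  π_3 = 1/4·π_0 + 1/4·π_1 + 1/3·π_2 + 1/4·π_3 + 1/4·π_4
  normalize: π_0 + π_1 + π_2 + π_3 + π_4 = 1
Solving the linear system gives exactly π = [2766/16837, 2676/16837, 3261/16837, 4481/16837, 3653/16837].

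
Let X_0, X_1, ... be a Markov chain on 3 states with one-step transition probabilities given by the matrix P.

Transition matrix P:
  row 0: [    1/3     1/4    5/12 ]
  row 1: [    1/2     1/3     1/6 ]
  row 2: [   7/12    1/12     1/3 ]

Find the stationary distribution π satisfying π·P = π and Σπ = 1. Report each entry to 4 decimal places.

Balance equations π_j = Σ_i π_i·P[i][j]:
  π_0 = 1/3·π_0 + 1/2·π_1 + 7/12·π_2
  π_1 = 1/4·π_0 + 1/3·π_1 + 1/12·π_2
  normalize: π_0 + π_1 + π_2 = 1
Solving the linear system gives exactly π = [62/137, 29/137, 46/137].

π = [0.4526, 0.2117, 0.3358]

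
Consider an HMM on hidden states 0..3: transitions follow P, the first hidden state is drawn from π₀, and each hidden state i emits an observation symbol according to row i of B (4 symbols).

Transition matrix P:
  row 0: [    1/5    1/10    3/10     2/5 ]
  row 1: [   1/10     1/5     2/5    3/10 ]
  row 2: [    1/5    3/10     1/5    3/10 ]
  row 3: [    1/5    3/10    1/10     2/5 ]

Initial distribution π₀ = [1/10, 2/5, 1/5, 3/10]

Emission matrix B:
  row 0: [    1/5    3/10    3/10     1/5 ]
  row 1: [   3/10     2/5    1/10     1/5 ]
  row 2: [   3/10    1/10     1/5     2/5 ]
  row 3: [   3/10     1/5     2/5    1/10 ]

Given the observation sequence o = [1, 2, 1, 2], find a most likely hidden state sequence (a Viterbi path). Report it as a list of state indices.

t=0: δ = [3.000e-02, 1.600e-01, 2.000e-02, 6.000e-02]  (obs o_0=1)
t=1: δ = [4.800e-03, 3.200e-03, 1.280e-02, 1.920e-02]  ψ = [1, 1, 1, 1]  (obs o_1=2)
t=2: δ = [1.152e-03, 2.304e-03, 2.560e-04, 1.536e-03]  ψ = [3, 3, 2, 3]  (obs o_2=1)
t=3: δ = [9.216e-05, 4.608e-05, 1.843e-04, 2.765e-04]  ψ = [3, 1, 1, 1]  (obs o_3=2)
backtrack: best end state = 3; path = [1, 3, 1, 3]

path = [1, 3, 1, 3]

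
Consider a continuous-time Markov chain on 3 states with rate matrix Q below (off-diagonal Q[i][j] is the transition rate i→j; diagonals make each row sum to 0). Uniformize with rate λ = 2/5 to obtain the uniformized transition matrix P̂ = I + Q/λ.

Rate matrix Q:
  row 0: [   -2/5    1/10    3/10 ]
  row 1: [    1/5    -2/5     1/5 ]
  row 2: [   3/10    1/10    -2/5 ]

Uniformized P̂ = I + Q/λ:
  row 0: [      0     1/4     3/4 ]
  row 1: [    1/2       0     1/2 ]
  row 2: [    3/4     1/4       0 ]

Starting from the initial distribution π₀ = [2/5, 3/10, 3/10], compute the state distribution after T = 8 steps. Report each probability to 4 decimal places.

t=0: π = [0.4000, 0.3000, 0.3000]
t=1: π = [0.3750, 0.1750, 0.4500]
t=2: π = [0.4250, 0.2063, 0.3688]
t=3: π = [0.3797, 0.1984, 0.4219]
t=4: π = [0.4156, 0.2004, 0.3840]
t=5: π = [0.3882, 0.1999, 0.4119]
t=6: π = [0.4089, 0.2000, 0.3911]
t=7: π = [0.3933, 0.2000, 0.4067]
t=8: π = [0.4050, 0.2000, 0.3950]

π = [0.4050, 0.2000, 0.3950]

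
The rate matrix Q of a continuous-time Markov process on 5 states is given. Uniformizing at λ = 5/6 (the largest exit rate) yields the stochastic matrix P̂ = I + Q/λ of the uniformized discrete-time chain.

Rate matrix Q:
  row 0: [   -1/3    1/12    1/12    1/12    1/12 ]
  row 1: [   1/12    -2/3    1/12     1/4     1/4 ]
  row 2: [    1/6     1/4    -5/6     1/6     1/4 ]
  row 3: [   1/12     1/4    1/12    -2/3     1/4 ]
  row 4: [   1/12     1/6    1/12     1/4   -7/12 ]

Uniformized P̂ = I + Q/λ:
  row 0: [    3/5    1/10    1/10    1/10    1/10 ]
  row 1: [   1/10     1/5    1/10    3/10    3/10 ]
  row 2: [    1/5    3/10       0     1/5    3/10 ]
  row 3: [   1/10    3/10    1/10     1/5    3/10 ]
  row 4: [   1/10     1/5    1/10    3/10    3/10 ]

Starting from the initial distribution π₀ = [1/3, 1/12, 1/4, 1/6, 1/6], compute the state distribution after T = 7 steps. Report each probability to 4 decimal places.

t=0: π = [0.3333, 0.0833, 0.2500, 0.1667, 0.1667]
t=1: π = [0.2917, 0.2083, 0.0750, 0.1917, 0.2333]
t=2: π = [0.2533, 0.1975, 0.0925, 0.2150, 0.2417]
t=3: π = [0.2359, 0.2054, 0.0908, 0.2186, 0.2493]
t=4: π = [0.2270, 0.2073, 0.0909, 0.2219, 0.2528]
t=5: π = [0.2226, 0.2086, 0.0909, 0.2233, 0.2546]
t=6: π = [0.2204, 0.2092, 0.0909, 0.2241, 0.2555]
t=7: π = [0.2193, 0.2095, 0.0909, 0.2244, 0.2559]

π = [0.2193, 0.2095, 0.0909, 0.2244, 0.2559]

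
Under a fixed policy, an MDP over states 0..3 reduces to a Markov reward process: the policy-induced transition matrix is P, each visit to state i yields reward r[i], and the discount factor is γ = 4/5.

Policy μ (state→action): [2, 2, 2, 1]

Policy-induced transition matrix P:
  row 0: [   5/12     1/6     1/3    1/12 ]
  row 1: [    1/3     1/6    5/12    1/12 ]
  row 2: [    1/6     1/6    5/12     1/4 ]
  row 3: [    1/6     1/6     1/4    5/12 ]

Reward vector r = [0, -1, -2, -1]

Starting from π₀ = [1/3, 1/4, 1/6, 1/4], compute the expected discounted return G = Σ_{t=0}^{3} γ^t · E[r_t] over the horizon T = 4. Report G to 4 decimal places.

G = -2.9396

t=0: π = [0.3333, 0.2500, 0.1667, 0.2500], E[r] = -0.8333, γ^t·E[r] = -0.833333, running G = -0.833333
t=1: π = [0.2917, 0.1667, 0.3472, 0.1944], E[r] = -1.0556, γ^t·E[r] = -0.844444, running G = -1.677778
t=2: π = [0.2674, 0.1667, 0.3600, 0.2060], E[r] = -1.0926, γ^t·E[r] = -0.699259, running G = -2.377037
t=3: π = [0.2613, 0.1667, 0.3601, 0.2120], E[r] = -1.0988, γ^t·E[r] = -0.562568, running G = -2.939605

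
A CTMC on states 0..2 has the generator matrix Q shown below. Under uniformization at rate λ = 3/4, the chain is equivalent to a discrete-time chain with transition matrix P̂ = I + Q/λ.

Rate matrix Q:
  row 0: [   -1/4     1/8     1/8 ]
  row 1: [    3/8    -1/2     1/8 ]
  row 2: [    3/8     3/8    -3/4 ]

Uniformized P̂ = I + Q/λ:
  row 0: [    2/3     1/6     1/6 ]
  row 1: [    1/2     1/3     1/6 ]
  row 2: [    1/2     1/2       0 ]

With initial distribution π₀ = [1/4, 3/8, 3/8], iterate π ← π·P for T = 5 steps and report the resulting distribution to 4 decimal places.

t=0: π = [0.2500, 0.3750, 0.3750]
t=1: π = [0.5417, 0.3542, 0.1042]
t=2: π = [0.5903, 0.2604, 0.1493]
t=3: π = [0.5984, 0.2598, 0.1418]
t=4: π = [0.5997, 0.2572, 0.1430]
t=5: π = [0.6000, 0.2572, 0.1428]

π = [0.6000, 0.2572, 0.1428]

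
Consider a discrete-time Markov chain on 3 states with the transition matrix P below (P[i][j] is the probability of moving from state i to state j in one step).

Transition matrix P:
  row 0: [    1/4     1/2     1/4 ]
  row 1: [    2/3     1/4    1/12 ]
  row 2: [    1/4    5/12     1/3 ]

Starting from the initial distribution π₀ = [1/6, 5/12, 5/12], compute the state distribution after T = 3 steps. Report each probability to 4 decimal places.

π = [0.4132, 0.3847, 0.2020]

t=0: π = [0.1667, 0.4167, 0.4167]
t=1: π = [0.4236, 0.3611, 0.2153]
t=2: π = [0.4005, 0.3918, 0.2078]
t=3: π = [0.4132, 0.3847, 0.2020]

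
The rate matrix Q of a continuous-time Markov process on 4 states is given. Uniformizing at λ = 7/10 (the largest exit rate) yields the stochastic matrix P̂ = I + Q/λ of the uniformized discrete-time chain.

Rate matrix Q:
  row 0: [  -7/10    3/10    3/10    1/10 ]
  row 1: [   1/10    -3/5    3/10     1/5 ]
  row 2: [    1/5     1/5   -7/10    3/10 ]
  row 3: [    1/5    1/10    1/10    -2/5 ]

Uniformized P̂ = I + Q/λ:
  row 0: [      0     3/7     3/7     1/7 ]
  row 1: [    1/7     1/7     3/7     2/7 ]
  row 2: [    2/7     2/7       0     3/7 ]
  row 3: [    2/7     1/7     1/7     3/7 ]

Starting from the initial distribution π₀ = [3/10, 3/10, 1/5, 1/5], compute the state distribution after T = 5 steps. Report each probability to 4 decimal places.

π = [0.1963, 0.2322, 0.2323, 0.3392]

t=0: π = [0.3000, 0.3000, 0.2000, 0.2000]
t=1: π = [0.1571, 0.2571, 0.2857, 0.3000]
t=2: π = [0.2041, 0.2286, 0.2204, 0.3469]
t=3: π = [0.1948, 0.2327, 0.2350, 0.3376]
t=4: π = [0.1968, 0.2321, 0.2314, 0.3397]
t=5: π = [0.1963, 0.2322, 0.2323, 0.3392]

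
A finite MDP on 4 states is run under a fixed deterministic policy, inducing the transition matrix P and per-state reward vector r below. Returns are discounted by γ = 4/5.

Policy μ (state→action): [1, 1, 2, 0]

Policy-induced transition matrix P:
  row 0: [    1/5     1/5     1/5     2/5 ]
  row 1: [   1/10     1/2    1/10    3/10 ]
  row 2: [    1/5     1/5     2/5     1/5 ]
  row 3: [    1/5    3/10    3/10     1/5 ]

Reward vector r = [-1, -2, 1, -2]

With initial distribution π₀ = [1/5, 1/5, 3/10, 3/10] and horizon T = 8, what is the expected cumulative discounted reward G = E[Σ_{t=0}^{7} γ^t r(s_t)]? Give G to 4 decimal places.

G = -4.2908

t=0: π = [0.2000, 0.2000, 0.3000, 0.3000], E[r] = -0.9000, γ^t·E[r] = -0.900000, running G = -0.900000
t=1: π = [0.1800, 0.2900, 0.2700, 0.2600], E[r] = -1.0100, γ^t·E[r] = -0.808000, running G = -1.708000
t=2: π = [0.1710, 0.3130, 0.2510, 0.2650], E[r] = -1.0760, γ^t·E[r] = -0.688640, running G = -2.396640
t=3: π = [0.1687, 0.3204, 0.2454, 0.2655], E[r] = -1.0951, γ^t·E[r] = -0.560691, running G = -2.957331
t=4: π = [0.1680, 0.3227, 0.2436, 0.2658], E[r] = -1.1013, γ^t·E[r] = -0.451080, running G = -3.408411
t=5: π = [0.1677, 0.3234, 0.2430, 0.2659], E[r] = -1.1032, γ^t·E[r] = -0.361490, running G = -3.769901
t=6: π = [0.1677, 0.3236, 0.2429, 0.2659], E[r] = -1.1038, γ^t·E[r] = -0.289348, running G = -4.059250
t=7: π = [0.1676, 0.3237, 0.2428, 0.2659], E[r] = -1.1040, γ^t·E[r] = -0.231518, running G = -4.290767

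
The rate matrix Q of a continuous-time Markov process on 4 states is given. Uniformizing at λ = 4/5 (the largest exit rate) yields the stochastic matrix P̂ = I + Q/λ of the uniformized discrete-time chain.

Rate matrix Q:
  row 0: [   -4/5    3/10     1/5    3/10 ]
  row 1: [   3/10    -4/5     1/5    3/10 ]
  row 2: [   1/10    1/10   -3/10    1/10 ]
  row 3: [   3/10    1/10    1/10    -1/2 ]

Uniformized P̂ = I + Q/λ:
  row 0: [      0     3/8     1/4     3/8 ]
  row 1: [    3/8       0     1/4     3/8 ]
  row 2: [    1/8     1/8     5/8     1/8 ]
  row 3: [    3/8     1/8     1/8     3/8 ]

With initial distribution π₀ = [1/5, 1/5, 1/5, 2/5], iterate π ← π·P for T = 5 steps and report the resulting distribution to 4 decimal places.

π = [0.2117, 0.1579, 0.3395, 0.2909]

t=0: π = [0.2000, 0.2000, 0.2000, 0.4000]
t=1: π = [0.2500, 0.1500, 0.2750, 0.3250]
t=2: π = [0.2125, 0.1688, 0.3125, 0.3063]
t=3: π = [0.2172, 0.1570, 0.3289, 0.2969]
t=4: π = [0.2113, 0.1597, 0.3362, 0.2928]
t=5: π = [0.2117, 0.1579, 0.3395, 0.2909]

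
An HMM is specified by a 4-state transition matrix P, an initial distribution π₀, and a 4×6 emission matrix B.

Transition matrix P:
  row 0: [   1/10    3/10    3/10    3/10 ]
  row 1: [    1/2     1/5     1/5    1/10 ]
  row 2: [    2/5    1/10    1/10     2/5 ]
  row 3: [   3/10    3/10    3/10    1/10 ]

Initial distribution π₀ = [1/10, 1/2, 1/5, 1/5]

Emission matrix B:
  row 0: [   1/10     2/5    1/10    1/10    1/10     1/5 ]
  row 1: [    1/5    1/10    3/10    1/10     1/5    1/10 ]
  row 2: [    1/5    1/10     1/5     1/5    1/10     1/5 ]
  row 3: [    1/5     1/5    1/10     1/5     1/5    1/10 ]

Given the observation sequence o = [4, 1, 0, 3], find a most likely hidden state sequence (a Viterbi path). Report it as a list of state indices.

t=0: δ = [1.000e-02, 1.000e-01, 2.000e-02, 4.000e-02]  (obs o_0=4)
t=1: δ = [2.000e-02, 2.000e-03, 2.000e-03, 2.000e-03]  ψ = [1, 1, 1, 1]  (obs o_1=1)
t=2: δ = [2.000e-04, 1.200e-03, 1.200e-03, 1.200e-03]  ψ = [0, 0, 0, 0]  (obs o_2=0)
t=3: δ = [6.000e-05, 3.600e-05, 7.200e-05, 9.600e-05]  ψ = [1, 3, 3, 2]  (obs o_3=3)
backtrack: best end state = 3; path = [1, 0, 2, 3]

path = [1, 0, 2, 3]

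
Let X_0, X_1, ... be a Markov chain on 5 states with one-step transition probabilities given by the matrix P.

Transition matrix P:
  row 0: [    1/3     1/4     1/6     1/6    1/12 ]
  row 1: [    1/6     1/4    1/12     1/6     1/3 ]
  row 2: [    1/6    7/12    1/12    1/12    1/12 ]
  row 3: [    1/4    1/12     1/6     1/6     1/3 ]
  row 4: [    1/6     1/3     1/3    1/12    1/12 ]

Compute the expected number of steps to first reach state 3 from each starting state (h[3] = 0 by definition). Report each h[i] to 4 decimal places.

h = [7.1286, 7.2553, 7.7159, 0.0000, 7.8311]

First-step conditioning: h[3] = 0; for i ≠ 3, h[i] = 1 + Σ_k P[i][k]·h[k].
  h[0] = 1 + 1/3·h[0] + 1/4·h[1] + 1/6·h[2] + 1/12·h[4]
  h[1] = 1 + 1/6·h[0] + 1/4·h[1] + 1/12·h[2] + 1/3·h[4]
  h[2] = 1 + 1/6·h[0] + 7/12·h[1] + 1/12·h[2] + 1/12·h[4]
  h[4] = 1 + 1/6·h[0] + 1/3·h[1] + 1/3·h[2] + 1/12·h[4]
Solving the 4×4 linear system over states ≠ 3 gives exactly h = [3714/521, 3780/521, 4020/521, 0, 4080/521] (h[3] = 0 is the target).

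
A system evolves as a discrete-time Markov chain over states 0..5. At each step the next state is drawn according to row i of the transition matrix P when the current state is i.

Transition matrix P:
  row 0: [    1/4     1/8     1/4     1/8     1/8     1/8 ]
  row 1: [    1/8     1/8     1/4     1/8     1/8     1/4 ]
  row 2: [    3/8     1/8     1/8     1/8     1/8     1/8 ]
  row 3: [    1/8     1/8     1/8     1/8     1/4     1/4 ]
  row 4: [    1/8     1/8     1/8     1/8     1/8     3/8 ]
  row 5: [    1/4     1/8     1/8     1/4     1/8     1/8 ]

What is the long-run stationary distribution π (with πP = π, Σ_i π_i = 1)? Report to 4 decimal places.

Balance equations π_j = Σ_i π_i·P[i][j]:
  π_0 = 1/4·π_0 + 1/8·π_1 + 3/8·π_2 + 1/8·π_3 + 1/8·π_4 + 1/4·π_5
  π_1 = 1/8·π_0 + 1/8·π_1 + 1/8·π_2 + 1/8·π_3 + 1/8·π_4 + 1/8·π_5
  π_2 = 1/4·π_0 + 1/4·π_1 + 1/8·π_2 + 1/8·π_3 + 1/8·π_4 + 1/8·π_5
  π_3 = 1/8·π_0 + 1/8·π_1 + 1/8·π_2 + 1/8·π_3 + 1/8·π_4 + 1/4·π_5
  π_4 = 1/8·π_0 + 1/8·π_1 + 1/8·π_2 + 1/4·π_3 + 1/8·π_4 + 1/8·π_5
  normalize: π_0 + π_1 + π_2 + π_3 + π_4 + π_5 = 1
Solving the linear system gives exactly π = [3953/18072, 1/8, 6071/36144, 75/502, 577/4016, 49/251].

π = [0.2187, 0.1250, 0.1680, 0.1494, 0.1437, 0.1952]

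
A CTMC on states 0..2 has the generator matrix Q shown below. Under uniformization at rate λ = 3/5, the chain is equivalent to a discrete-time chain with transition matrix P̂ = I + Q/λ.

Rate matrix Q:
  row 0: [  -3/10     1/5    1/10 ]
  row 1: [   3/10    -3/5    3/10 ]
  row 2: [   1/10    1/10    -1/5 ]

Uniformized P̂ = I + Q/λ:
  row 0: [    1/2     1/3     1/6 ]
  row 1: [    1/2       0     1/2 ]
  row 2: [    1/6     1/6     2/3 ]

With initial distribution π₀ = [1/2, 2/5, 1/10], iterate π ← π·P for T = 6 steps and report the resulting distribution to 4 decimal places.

t=0: π = [0.5000, 0.4000, 0.1000]
t=1: π = [0.4667, 0.1833, 0.3500]
t=2: π = [0.3833, 0.2139, 0.4028]
t=3: π = [0.3657, 0.1949, 0.4394]
t=4: π = [0.3535, 0.1951, 0.4513]
t=5: π = [0.3496, 0.1931, 0.4574]
t=6: π = [0.3475, 0.1927, 0.4597]

π = [0.3475, 0.1927, 0.4597]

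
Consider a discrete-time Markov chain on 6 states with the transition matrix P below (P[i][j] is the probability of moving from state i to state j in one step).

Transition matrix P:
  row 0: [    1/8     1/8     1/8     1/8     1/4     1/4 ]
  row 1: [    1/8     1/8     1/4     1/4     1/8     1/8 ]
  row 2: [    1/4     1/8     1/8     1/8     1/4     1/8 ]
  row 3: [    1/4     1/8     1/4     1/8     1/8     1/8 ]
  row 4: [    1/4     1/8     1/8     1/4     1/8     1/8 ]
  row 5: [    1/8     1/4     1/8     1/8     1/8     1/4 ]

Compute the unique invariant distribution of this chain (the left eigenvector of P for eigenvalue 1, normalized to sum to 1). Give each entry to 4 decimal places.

Balance equations π_j = Σ_i π_i·P[i][j]:
  π_0 = 1/8·π_0 + 1/8·π_1 + 1/4·π_2 + 1/4·π_3 + 1/4·π_4 + 1/8·π_5
  π_1 = 1/8·π_0 + 1/8·π_1 + 1/8·π_2 + 1/8·π_3 + 1/8·π_4 + 1/4·π_5
  π_2 = 1/8·π_0 + 1/4·π_1 + 1/8·π_2 + 1/4·π_3 + 1/8·π_4 + 1/8·π_5
  π_3 = 1/8·π_0 + 1/4·π_1 + 1/8·π_2 + 1/8·π_3 + 1/4·π_4 + 1/8·π_5
  π_4 = 1/4·π_0 + 1/8·π_1 + 1/4·π_2 + 1/8·π_3 + 1/8·π_4 + 1/8·π_5
  normalize: π_0 + π_1 + π_2 + π_3 + π_4 + π_5 = 1
Solving the linear system gives exactly π = [32/171, 25/171, 2045/12483, 12/73, 2108/12483, 29/171].

π = [0.1871, 0.1462, 0.1638, 0.1644, 0.1689, 0.1696]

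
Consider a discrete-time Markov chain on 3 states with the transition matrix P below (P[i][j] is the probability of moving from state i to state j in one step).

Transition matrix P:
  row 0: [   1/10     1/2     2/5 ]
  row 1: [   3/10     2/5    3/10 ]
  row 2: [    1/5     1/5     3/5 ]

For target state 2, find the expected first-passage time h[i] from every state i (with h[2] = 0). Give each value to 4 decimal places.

First-step conditioning: h[2] = 0; for i ≠ 2, h[i] = 1 + Σ_k P[i][k]·h[k].
  h[0] = 1 + 1/10·h[0] + 1/2·h[1]
  h[1] = 1 + 3/10·h[0] + 2/5·h[1]
Solving the 2×2 linear system over states ≠ 2 gives exactly h = [110/39, 40/13, 0] (h[2] = 0 is the target).

h = [2.8205, 3.0769, 0.0000]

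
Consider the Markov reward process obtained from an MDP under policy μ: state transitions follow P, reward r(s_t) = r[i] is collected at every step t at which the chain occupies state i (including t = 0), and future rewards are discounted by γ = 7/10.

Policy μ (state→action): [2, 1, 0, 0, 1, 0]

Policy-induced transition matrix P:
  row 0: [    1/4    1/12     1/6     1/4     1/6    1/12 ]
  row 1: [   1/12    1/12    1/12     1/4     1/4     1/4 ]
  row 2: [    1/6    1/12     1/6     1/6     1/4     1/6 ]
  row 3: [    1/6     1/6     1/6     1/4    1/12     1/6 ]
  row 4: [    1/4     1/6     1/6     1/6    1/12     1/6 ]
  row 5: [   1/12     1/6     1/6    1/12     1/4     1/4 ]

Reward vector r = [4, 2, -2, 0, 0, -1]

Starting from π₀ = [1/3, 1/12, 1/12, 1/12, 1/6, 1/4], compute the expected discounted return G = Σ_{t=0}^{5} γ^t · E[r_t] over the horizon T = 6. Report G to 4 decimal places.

t=0: π = [0.3333, 0.0833, 0.0833, 0.0833, 0.1667, 0.2500], E[r] = 1.0833, γ^t·E[r] = 1.083333, running G = 1.083333
t=1: π = [0.1806, 0.1250, 0.1597, 0.1875, 0.1806, 0.1667], E[r] = 0.4861, γ^t·E[r] = 0.340278, running G = 1.423611
t=2: π = [0.1725, 0.1279, 0.1563, 0.1939, 0.1736, 0.1759], E[r] = 0.4572, γ^t·E[r] = 0.224016, running G = 1.647627
t=3: π = [0.1702, 0.1286, 0.1560, 0.1932, 0.1744, 0.1776], E[r] = 0.4484, γ^t·E[r] = 0.153784, running G = 1.801412
t=4: π = [0.1699, 0.1288, 0.1559, 0.1929, 0.1746, 0.1780], E[r] = 0.4471, γ^t·E[r] = 0.107343, running G = 1.908755
t=5: π = [0.1698, 0.1288, 0.1559, 0.1928, 0.1746, 0.1781], E[r] = 0.4468, γ^t·E[r] = 0.075100, running G = 1.983855

G = 1.9839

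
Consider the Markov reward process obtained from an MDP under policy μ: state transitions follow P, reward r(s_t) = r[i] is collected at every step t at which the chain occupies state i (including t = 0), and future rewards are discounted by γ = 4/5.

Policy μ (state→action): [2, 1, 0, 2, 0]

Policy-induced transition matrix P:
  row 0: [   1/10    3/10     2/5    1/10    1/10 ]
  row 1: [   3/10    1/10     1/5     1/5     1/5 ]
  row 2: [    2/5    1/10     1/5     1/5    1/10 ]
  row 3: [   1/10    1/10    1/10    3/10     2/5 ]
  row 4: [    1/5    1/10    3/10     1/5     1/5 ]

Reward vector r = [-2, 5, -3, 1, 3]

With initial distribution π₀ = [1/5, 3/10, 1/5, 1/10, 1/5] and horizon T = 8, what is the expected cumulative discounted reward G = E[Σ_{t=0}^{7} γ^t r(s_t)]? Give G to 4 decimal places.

t=0: π = [0.2000, 0.3000, 0.2000, 0.1000, 0.2000], E[r] = 1.2000, γ^t·E[r] = 1.200000, running G = 1.200000
t=1: π = [0.2400, 0.1400, 0.2500, 0.1900, 0.1800], E[r] = 0.2000, γ^t·E[r] = 0.160000, running G = 1.360000
t=2: π = [0.2210, 0.1480, 0.2470, 0.1950, 0.1890], E[r] = 0.3190, γ^t·E[r] = 0.204160, running G = 1.564160
t=3: π = [0.2226, 0.1442, 0.2436, 0.1974, 0.1922], E[r] = 0.3190, γ^t·E[r] = 0.163328, running G = 1.727488
t=4: π = [0.2211, 0.1445, 0.2440, 0.1975, 0.1929], E[r] = 0.3244, γ^t·E[r] = 0.132866, running G = 1.860354
t=5: π = [0.2214, 0.1442, 0.2438, 0.1976, 0.1930], E[r] = 0.3236, γ^t·E[r] = 0.106051, running G = 1.966405
t=6: π = [0.2213, 0.1443, 0.2438, 0.1976, 0.1930], E[r] = 0.3241, γ^t·E[r] = 0.084951, running G = 2.051356
t=7: π = [0.2213, 0.1443, 0.2438, 0.1976, 0.1930], E[r] = 0.3240, γ^t·E[r] = 0.067943, running G = 2.119299

G = 2.1193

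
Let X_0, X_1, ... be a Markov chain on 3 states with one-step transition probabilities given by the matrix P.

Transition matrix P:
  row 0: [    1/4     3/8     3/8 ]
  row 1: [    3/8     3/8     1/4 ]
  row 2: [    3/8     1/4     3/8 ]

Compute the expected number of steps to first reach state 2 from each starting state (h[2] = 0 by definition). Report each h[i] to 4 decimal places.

First-step conditioning: h[2] = 0; for i ≠ 2, h[i] = 1 + Σ_k P[i][k]·h[k].
  h[0] = 1 + 1/4·h[0] + 3/8·h[1]
  h[1] = 1 + 3/8·h[0] + 3/8·h[1]
Solving the 2×2 linear system over states ≠ 2 gives exactly h = [64/21, 24/7, 0] (h[2] = 0 is the target).

h = [3.0476, 3.4286, 0.0000]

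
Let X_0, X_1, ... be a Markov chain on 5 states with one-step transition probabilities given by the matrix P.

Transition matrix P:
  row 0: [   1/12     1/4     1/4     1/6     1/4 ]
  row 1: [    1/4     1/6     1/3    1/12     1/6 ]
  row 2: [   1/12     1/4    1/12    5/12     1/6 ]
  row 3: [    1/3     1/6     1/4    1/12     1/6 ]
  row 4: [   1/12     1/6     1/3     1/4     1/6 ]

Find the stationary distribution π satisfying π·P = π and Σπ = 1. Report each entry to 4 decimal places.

π = [0.1688, 0.2009, 0.2415, 0.2080, 0.1807]

Balance equations π_j = Σ_i π_i·P[i][j]:
  π_0 = 1/12·π_0 + 1/4·π_1 + 1/12·π_2 + 1/3·π_3 + 1/12·π_4
  π_1 = 1/4·π_0 + 1/6·π_1 + 1/4·π_2 + 1/6·π_3 + 1/6·π_4
  π_2 = 1/4·π_0 + 1/3·π_1 + 1/12·π_2 + 1/4·π_3 + 1/3·π_4
  π_3 = 1/6·π_0 + 1/12·π_1 + 5/12·π_2 + 1/12·π_3 + 1/4·π_4
  normalize: π_0 + π_1 + π_2 + π_3 + π_4 = 1
Solving the linear system gives exactly π = [2600/15401, 6187/30802, 3720/15401, 3204/15401, 5567/30802].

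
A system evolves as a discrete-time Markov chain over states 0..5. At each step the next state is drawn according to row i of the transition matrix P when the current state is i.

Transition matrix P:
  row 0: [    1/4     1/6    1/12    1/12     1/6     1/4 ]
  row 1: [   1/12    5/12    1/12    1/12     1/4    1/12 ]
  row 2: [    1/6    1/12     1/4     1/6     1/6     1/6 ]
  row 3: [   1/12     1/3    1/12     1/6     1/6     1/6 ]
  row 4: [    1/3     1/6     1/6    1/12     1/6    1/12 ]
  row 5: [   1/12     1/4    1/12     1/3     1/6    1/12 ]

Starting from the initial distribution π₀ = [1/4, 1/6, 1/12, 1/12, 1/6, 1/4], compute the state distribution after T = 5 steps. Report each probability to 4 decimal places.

t=0: π = [0.2500, 0.1667, 0.0833, 0.0833, 0.1667, 0.2500]
t=1: π = [0.1736, 0.2361, 0.1111, 0.1597, 0.1806, 0.1389]
t=2: π = [0.1667, 0.2546, 0.1169, 0.1406, 0.1863, 0.1348]
t=3: π = [0.1674, 0.2553, 0.1183, 0.1385, 0.1879, 0.1326]
t=4: π = [0.1681, 0.2548, 0.1187, 0.1379, 0.1879, 0.1326]
t=5: π = [0.1682, 0.2545, 0.1188, 0.1379, 0.1879, 0.1327]

π = [0.1682, 0.2545, 0.1188, 0.1379, 0.1879, 0.1327]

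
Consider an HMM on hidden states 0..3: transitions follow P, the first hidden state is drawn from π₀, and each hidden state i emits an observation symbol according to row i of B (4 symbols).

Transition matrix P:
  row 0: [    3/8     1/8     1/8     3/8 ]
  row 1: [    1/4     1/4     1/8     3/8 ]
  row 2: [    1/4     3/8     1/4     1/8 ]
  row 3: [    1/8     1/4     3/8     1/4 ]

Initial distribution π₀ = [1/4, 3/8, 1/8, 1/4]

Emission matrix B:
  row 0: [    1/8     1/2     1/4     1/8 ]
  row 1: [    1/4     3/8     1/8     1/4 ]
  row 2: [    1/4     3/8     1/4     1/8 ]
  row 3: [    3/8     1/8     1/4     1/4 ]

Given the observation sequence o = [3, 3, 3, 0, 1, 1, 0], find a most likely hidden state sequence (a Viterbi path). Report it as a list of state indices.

t=0: δ = [3.125e-02, 9.375e-02, 1.562e-02, 6.250e-02]  (obs o_0=3)
t=1: δ = [2.930e-03, 5.859e-03, 2.930e-03, 8.789e-03]  ψ = [1, 1, 3, 1]  (obs o_1=3)
t=2: δ = [1.831e-04, 5.493e-04, 4.120e-04, 5.493e-04]  ψ = [1, 3, 3, 1]  (obs o_2=3)
t=3: δ = [1.717e-05, 3.862e-05, 5.150e-05, 7.725e-05]  ψ = [1, 2, 3, 1]  (obs o_3=0)
t=4: δ = [6.437e-06, 7.242e-06, 1.086e-05, 2.414e-06]  ψ = [2, 2, 3, 3]  (obs o_4=1)
t=5: δ = [1.358e-06, 1.528e-06, 1.018e-06, 3.395e-07]  ψ = [2, 2, 2, 1]  (obs o_5=1)
t=6: δ = [6.365e-08, 9.548e-08, 6.365e-08, 2.148e-07]  ψ = [0, 1, 2, 1]  (obs o_6=0)
backtrack: best end state = 3; path = [1, 3, 1, 3, 2, 1, 3]

path = [1, 3, 1, 3, 2, 1, 3]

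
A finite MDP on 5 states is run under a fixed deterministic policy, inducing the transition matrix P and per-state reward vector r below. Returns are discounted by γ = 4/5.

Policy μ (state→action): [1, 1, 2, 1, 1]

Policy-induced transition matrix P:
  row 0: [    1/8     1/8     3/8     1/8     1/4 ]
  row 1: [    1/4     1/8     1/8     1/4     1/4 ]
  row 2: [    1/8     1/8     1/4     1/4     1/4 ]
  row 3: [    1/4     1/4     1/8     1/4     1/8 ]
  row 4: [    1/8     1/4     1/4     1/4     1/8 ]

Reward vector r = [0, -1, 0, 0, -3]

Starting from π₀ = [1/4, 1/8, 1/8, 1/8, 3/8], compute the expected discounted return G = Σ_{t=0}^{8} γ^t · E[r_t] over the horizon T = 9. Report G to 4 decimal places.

G = -3.7966

t=0: π = [0.2500, 0.1250, 0.1250, 0.1250, 0.3750], E[r] = -1.2500, γ^t·E[r] = -1.250000, running G = -1.250000
t=1: π = [0.1563, 0.1875, 0.2500, 0.2188, 0.1875], E[r] = -0.7500, γ^t·E[r] = -0.600000, running G = -1.850000
t=2: π = [0.1758, 0.1758, 0.2188, 0.2305, 0.1992], E[r] = -0.7734, γ^t·E[r] = -0.495000, running G = -2.345000
t=3: π = [0.1758, 0.1787, 0.2212, 0.2280, 0.1963], E[r] = -0.7676, γ^t·E[r] = -0.393000, running G = -2.738000
t=4: π = [0.1758, 0.1780, 0.2211, 0.2280, 0.1970], E[r] = -0.7689, γ^t·E[r] = -0.314950, running G = -3.052950
t=5: π = [0.1758, 0.1781, 0.2212, 0.2280, 0.1969], E[r] = -0.7688, γ^t·E[r] = -0.251905, running G = -3.304855
t=6: π = [0.1758, 0.1781, 0.2212, 0.2280, 0.1969], E[r] = -0.7688, γ^t·E[r] = -0.201530, running G = -3.506385
t=7: π = [0.1758, 0.1781, 0.2212, 0.2280, 0.1969], E[r] = -0.7688, γ^t·E[r] = -0.161223, running G = -3.667608
t=8: π = [0.1758, 0.1781, 0.2212, 0.2280, 0.1969], E[r] = -0.7688, γ^t·E[r] = -0.128978, running G = -3.796586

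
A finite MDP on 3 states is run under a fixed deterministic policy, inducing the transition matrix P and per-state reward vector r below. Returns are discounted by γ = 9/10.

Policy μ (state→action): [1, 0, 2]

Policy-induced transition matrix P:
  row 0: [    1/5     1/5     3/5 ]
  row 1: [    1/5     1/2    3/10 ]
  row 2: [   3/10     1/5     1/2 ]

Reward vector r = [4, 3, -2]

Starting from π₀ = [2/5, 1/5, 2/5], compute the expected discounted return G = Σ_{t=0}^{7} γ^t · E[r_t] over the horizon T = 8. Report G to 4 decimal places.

t=0: π = [0.4000, 0.2000, 0.4000], E[r] = 1.4000, γ^t·E[r] = 1.400000, running G = 1.400000
t=1: π = [0.2400, 0.2600, 0.5000], E[r] = 0.7400, γ^t·E[r] = 0.666000, running G = 2.066000
t=2: π = [0.2500, 0.2780, 0.4720], E[r] = 0.8900, γ^t·E[r] = 0.720900, running G = 2.786900
t=3: π = [0.2472, 0.2834, 0.4694], E[r] = 0.9002, γ^t·E[r] = 0.656246, running G = 3.443146
t=4: π = [0.2469, 0.2850, 0.4680], E[r] = 0.9067, γ^t·E[r] = 0.594912, running G = 4.038058
t=5: π = [0.2468, 0.2855, 0.4677], E[r] = 0.9084, γ^t·E[r] = 0.536374, running G = 4.574432
t=6: π = [0.2468, 0.2857, 0.4676], E[r] = 0.9089, γ^t·E[r] = 0.483012, running G = 5.057444
t=7: π = [0.2468, 0.2857, 0.4675], E[r] = 0.9090, γ^t·E[r] = 0.434784, running G = 5.492228

G = 5.4922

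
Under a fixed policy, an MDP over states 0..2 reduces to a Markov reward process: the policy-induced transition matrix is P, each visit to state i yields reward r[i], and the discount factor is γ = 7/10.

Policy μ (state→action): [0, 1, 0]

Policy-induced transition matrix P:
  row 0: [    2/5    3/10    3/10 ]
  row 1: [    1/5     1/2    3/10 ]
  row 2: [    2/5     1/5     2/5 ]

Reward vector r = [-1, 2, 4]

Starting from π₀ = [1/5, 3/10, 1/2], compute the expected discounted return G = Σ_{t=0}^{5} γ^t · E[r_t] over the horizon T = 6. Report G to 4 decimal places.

G = 5.6380

t=0: π = [0.2000, 0.3000, 0.5000], E[r] = 2.4000, γ^t·E[r] = 2.400000, running G = 2.400000
t=1: π = [0.3400, 0.3100, 0.3500], E[r] = 1.6800, γ^t·E[r] = 1.176000, running G = 3.576000
t=2: π = [0.3380, 0.3270, 0.3350], E[r] = 1.6560, γ^t·E[r] = 0.811440, running G = 4.387440
t=3: π = [0.3346, 0.3319, 0.3335], E[r] = 1.6632, γ^t·E[r] = 0.570478, running G = 4.957918
t=4: π = [0.3336, 0.3330, 0.3334], E[r] = 1.6658, γ^t·E[r] = 0.399968, running G = 5.357886
t=5: π = [0.3334, 0.3333, 0.3333], E[r] = 1.6665, γ^t·E[r] = 0.280087, running G = 5.637972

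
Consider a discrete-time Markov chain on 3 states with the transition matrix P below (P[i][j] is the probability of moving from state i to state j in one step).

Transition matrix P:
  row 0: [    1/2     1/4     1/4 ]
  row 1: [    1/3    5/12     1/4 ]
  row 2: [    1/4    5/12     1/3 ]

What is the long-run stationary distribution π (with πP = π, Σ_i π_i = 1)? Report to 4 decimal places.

Balance equations π_j = Σ_i π_i·P[i][j]:
  π_0 = 1/2·π_0 + 1/3·π_1 + 1/4·π_2
  π_1 = 1/4·π_0 + 5/12·π_1 + 5/12·π_2
  normalize: π_0 + π_1 + π_2 = 1
Solving the linear system gives exactly π = [41/110, 39/110, 3/11].

π = [0.3727, 0.3545, 0.2727]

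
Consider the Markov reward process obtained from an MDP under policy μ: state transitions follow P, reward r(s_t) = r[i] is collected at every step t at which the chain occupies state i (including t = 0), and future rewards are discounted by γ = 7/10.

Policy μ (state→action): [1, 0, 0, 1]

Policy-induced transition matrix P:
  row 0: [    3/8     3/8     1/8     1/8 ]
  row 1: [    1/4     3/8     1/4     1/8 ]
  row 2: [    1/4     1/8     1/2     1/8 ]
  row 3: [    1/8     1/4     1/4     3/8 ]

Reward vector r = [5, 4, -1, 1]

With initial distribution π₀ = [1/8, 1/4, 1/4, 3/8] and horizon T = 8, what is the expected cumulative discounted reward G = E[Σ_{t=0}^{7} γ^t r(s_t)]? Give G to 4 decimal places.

t=0: π = [0.1250, 0.2500, 0.2500, 0.3750], E[r] = 1.7500, γ^t·E[r] = 1.750000, running G = 1.750000
t=1: π = [0.2188, 0.2656, 0.2969, 0.2188], E[r] = 2.0781, γ^t·E[r] = 1.454688, running G = 3.204688
t=2: π = [0.2500, 0.2734, 0.2969, 0.1797], E[r] = 2.2266, γ^t·E[r] = 1.091016, running G = 4.295703
t=3: π = [0.2588, 0.2783, 0.2930, 0.1699], E[r] = 2.2842, γ^t·E[r] = 0.783474, running G = 5.079177
t=4: π = [0.2611, 0.2805, 0.2909, 0.1675], E[r] = 2.3042, γ^t·E[r] = 0.553238, running G = 5.632415
t=5: π = [0.2617, 0.2813, 0.2901, 0.1669], E[r] = 2.3107, γ^t·E[r] = 0.388354, running G = 6.020769
t=6: π = [0.2619, 0.2816, 0.2898, 0.1667], E[r] = 2.3127, γ^t·E[r] = 0.272082, running G = 6.292851
t=7: π = [0.2619, 0.2817, 0.2897, 0.1667], E[r] = 2.3133, γ^t·E[r] = 0.190506, running G = 6.483358

G = 6.4834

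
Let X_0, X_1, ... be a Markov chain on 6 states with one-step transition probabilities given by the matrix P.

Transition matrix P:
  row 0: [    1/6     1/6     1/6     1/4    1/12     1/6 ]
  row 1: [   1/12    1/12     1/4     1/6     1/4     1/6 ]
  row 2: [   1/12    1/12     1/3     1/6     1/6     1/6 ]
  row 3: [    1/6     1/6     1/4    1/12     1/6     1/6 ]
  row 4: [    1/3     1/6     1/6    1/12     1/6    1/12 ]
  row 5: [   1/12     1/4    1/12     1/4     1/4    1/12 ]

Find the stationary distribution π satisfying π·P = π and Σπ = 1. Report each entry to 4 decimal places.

Balance equations π_j = Σ_i π_i·P[i][j]:
  π_0 = 1/6·π_0 + 1/12·π_1 + 1/12·π_2 + 1/6·π_3 + 1/3·π_4 + 1/12·π_5
  π_1 = 1/6·π_0 + 1/12·π_1 + 1/12·π_2 + 1/6·π_3 + 1/6·π_4 + 1/4·π_5
  π_2 = 1/6·π_0 + 1/4·π_1 + 1/3·π_2 + 1/4·π_3 + 1/6·π_4 + 1/12·π_5
  π_3 = 1/4·π_0 + 1/6·π_1 + 1/6·π_2 + 1/12·π_3 + 1/12·π_4 + 1/4·π_5
  π_4 = 1/12·π_0 + 1/4·π_1 + 1/6·π_2 + 1/6·π_3 + 1/6·π_4 + 1/4·π_5
  normalize: π_0 + π_1 + π_2 + π_3 + π_4 + π_5 = 1
Solving the linear system gives exactly π = [10467/67876, 10041/67876, 14733/67876, 11051/67876, 85/478, 67/478].

π = [0.1542, 0.1479, 0.2171, 0.1628, 0.1778, 0.1402]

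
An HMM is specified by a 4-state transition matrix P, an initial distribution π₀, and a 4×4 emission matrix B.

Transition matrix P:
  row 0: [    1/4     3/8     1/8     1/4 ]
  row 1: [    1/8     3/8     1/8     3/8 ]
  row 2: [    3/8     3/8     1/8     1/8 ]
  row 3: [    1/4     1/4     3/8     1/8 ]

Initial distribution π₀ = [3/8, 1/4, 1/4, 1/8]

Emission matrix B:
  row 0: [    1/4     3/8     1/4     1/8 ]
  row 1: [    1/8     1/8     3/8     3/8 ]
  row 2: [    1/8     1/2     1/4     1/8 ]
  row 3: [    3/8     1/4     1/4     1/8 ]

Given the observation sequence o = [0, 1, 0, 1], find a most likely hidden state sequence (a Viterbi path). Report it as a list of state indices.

t=0: δ = [9.375e-02, 3.125e-02, 3.125e-02, 4.688e-02]  (obs o_0=0)
t=1: δ = [8.789e-03, 4.395e-03, 8.789e-03, 5.859e-03]  ψ = [0, 0, 3, 0]  (obs o_1=1)
t=2: δ = [8.240e-04, 4.120e-04, 2.747e-04, 8.240e-04]  ψ = [2, 0, 3, 0]  (obs o_2=0)
t=3: δ = [7.725e-05, 3.862e-05, 1.545e-04, 5.150e-05]  ψ = [0, 0, 3, 0]  (obs o_3=1)
backtrack: best end state = 2; path = [0, 0, 3, 2]

path = [0, 0, 3, 2]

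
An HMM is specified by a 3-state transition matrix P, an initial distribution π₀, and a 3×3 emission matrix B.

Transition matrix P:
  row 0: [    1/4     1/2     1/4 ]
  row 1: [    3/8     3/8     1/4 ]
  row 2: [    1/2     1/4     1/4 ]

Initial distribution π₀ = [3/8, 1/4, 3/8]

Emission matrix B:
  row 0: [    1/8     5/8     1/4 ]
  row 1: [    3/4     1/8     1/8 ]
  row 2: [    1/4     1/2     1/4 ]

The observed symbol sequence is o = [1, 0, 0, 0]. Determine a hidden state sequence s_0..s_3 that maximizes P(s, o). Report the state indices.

path = [0, 1, 1, 1]

t=0: δ = [2.344e-01, 3.125e-02, 1.875e-01]  (obs o_0=1)
t=1: δ = [1.172e-02, 8.789e-02, 1.465e-02]  ψ = [2, 0, 0]  (obs o_1=0)
t=2: δ = [4.120e-03, 2.472e-02, 5.493e-03]  ψ = [1, 1, 1]  (obs o_2=0)
t=3: δ = [1.159e-03, 6.952e-03, 1.545e-03]  ψ = [1, 1, 1]  (obs o_3=0)
backtrack: best end state = 1; path = [0, 1, 1, 1]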